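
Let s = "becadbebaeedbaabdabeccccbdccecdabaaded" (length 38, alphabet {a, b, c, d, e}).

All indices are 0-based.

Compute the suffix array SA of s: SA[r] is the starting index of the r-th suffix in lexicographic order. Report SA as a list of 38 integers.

[13, 33, 31, 14, 17, 3, 34, 8, 12, 32, 7, 15, 24, 5, 0, 18, 2, 23, 22, 21, 20, 26, 29, 27, 37, 30, 16, 11, 4, 25, 35, 6, 1, 19, 28, 36, 10, 9]

rank→(start, suffix):
  0 → (13, 'aabdabeccccbdccecdabaaded')
  1 → (33, 'aaded')
  2 → (31, 'abaaded')
  3 → (14, 'abdabeccccbdccecdabaaded')
  4 → (17, 'abeccccbdccecdabaaded')
  5 → (3, 'adbebaeedbaabdabeccccbdccecdabaaded')
  6 → (34, 'aded')
  7 → (8, 'aeedbaabdabeccccbdccecdabaaded')
  8 → (12, 'baabdabeccccbdccecdabaaded')
  9 → (32, 'baaded')
  10 → (7, 'baeedbaabdabeccccbdccecdabaaded')
  11 → (15, 'bdabeccccbdccecdabaaded')
  12 → (24, 'bdccecdabaaded')
  13 → (5, 'bebaeedbaabdabeccccbdccecdabaaded')
  14 → (0, 'becadbebaeedbaabdabeccccbdccecdabaaded')
  15 → (18, 'beccccbdccecdabaaded')
  16 → (2, 'cadbebaeedbaabdabeccccbdccecdabaaded')
  17 → (23, 'cbdccecdabaaded')
  18 → (22, 'ccbdccecdabaaded')
  19 → (21, 'cccbdccecdabaaded')
  20 → (20, 'ccccbdccecdabaaded')
  21 → (26, 'ccecdabaaded')
  22 → (29, 'cdabaaded')
  23 → (27, 'cecdabaaded')
  24 → (37, 'd')
  25 → (30, 'dabaaded')
  26 → (16, 'dabeccccbdccecdabaaded')
  27 → (11, 'dbaabdabeccccbdccecdabaaded')
  28 → (4, 'dbebaeedbaabdabeccccbdccecdabaaded')
  29 → (25, 'dccecdabaaded')
  30 → (35, 'ded')
  31 → (6, 'ebaeedbaabdabeccccbdccecdabaaded')
  32 → (1, 'ecadbebaeedbaabdabeccccbdccecdabaaded')
  33 → (19, 'eccccbdccecdabaaded')
  34 → (28, 'ecdabaaded')
  35 → (36, 'ed')
  36 → (10, 'edbaabdabeccccbdccecdabaaded')
  37 → (9, 'eedbaabdabeccccbdccecdabaaded')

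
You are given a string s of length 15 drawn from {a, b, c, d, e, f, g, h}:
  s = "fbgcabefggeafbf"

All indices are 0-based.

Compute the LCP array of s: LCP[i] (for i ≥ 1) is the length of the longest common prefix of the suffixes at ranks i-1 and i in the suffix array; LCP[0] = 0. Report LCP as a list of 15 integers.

sorted suffixes:
  #0 SA[0]=4  'abefggeafbf'
  #1 SA[1]=11  'afbf'
  #2 SA[2]=5  'befggeafbf'
  #3 SA[3]=13  'bf'
  #4 SA[4]=1  'bgcabefggeafbf'
  #5 SA[5]=3  'cabefggeafbf'
  #6 SA[6]=10  'eafbf'
  #7 SA[7]=6  'efggeafbf'
  #8 SA[8]=14  'f'
  #9 SA[9]=12  'fbf'
  #10 SA[10]=0  'fbgcabefggeafbf'
  #11 SA[11]=7  'fggeafbf'
  #12 SA[12]=2  'gcabefggeafbf'
  #13 SA[13]=9  'geafbf'
  #14 SA[14]=8  'ggeafbf'

SA = [4, 11, 5, 13, 1, 3, 10, 6, 14, 12, 0, 7, 2, 9, 8]
i: (SA[i-1],SA[i]) lcp shared
  1: (4,11) 1 'a'
  2: (11,5) 0 ''
  3: (5,13) 1 'b'
  4: (13,1) 1 'b'
  5: (1,3) 0 ''
  6: (3,10) 0 ''
  7: (10,6) 1 'e'
  8: (6,14) 0 ''
  9: (14,12) 1 'f'
  10: (12,0) 2 'fb'
  11: (0,7) 1 'f'
  12: (7,2) 0 ''
  13: (2,9) 1 'g'
  14: (9,8) 1 'g'

[0, 1, 0, 1, 1, 0, 0, 1, 0, 1, 2, 1, 0, 1, 1]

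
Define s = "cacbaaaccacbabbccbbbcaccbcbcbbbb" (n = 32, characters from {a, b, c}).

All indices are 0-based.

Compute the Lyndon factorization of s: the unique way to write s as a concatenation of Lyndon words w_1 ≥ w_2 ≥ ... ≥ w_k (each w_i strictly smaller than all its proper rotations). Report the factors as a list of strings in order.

emit factor 1: 'c' (i=0, period=1)
emit factor 2: 'acb' (i=1, period=3)
emit factor 3: 'aaaccacbabbccbbbcaccbcbcbbbb' (i=4, period=28)

["c", "acb", "aaaccacbabbccbbbcaccbcbcbbbb"]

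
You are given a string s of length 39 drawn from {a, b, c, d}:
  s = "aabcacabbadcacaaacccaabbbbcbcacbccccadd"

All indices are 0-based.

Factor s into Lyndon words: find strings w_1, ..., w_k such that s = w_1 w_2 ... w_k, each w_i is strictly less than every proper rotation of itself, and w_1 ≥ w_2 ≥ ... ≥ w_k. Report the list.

["aabcacabbadcac", "aaacccaabbbbcbcacbccccadd"]

emit factor 1: 'aabcacabbadcac' (i=0, period=14)
emit factor 2: 'aaacccaabbbbcbcacbccccadd' (i=14, period=25)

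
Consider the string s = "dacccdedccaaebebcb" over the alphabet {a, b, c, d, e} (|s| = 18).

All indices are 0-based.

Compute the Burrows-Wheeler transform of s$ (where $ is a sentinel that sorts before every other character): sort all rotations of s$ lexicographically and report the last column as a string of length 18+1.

rank  rotation             last
    0  $dacccdedccaaebebcb  b
    1  aaebebcb$dacccdedcc  c
    2  acccdedccaaebebcb$d  d
    3  aebebcb$dacccdedcca  a
    4  b$dacccdedccaaebebc  c
    5  bcb$dacccdedccaaebe  e
    6  bebcb$dacccdedccaae  e
    7  caaebebcb$dacccdedc  c
    8  cb$dacccdedccaaebeb  b
    9  ccaaebebcb$dacccded  d
   10  cccdedccaaebebcb$da  a
   11  ccdedccaaebebcb$dac  c
   12  cdedccaaebebcb$dacc  c
   13  dacccdedccaaebebcb$  $
   14  dccaaebebcb$dacccde  e
   15  dedccaaebebcb$daccc  c
   16  ebcb$dacccdedccaaeb  b
   17  ebebcb$dacccdedccaa  a
   18  edccaaebebcb$dacccd  d

bcdaceecbdacc$ecbad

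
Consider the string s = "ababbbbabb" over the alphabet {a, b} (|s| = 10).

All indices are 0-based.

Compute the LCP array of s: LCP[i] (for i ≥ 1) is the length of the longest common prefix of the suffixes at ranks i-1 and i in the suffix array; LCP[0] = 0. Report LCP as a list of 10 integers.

[0, 2, 3, 0, 1, 4, 1, 2, 2, 3]

sorted suffixes:
  #0 SA[0]=0  'ababbbbabb'
  #1 SA[1]=7  'abb'
  #2 SA[2]=2  'abbbbabb'
  #3 SA[3]=9  'b'
  #4 SA[4]=6  'babb'
  #5 SA[5]=1  'babbbbabb'
  #6 SA[6]=8  'bb'
  #7 SA[7]=5  'bbabb'
  #8 SA[8]=4  'bbbabb'
  #9 SA[9]=3  'bbbbabb'

SA = [0, 7, 2, 9, 6, 1, 8, 5, 4, 3]
rank  pair      lcp
   1  s[0:],s[7:]  2  'ab'
   2  s[7:],s[2:]  3  'abb'
   3  s[2:],s[9:]  0  ''
   4  s[9:],s[6:]  1  'b'
   5  s[6:],s[1:]  4  'babb'
   6  s[1:],s[8:]  1  'b'
   7  s[8:],s[5:]  2  'bb'
   8  s[5:],s[4:]  2  'bb'
   9  s[4:],s[3:]  3  'bbb'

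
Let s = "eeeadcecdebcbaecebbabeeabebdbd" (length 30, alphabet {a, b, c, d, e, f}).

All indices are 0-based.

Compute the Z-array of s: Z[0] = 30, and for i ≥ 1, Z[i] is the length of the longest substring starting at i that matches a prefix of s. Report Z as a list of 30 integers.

[30, 2, 1, 0, 0, 0, 1, 0, 0, 1, 0, 0, 0, 0, 1, 0, 1, 0, 0, 0, 0, 2, 1, 0, 0, 1, 0, 0, 0, 0]

Z[0]=30
i=1: outside box; Z[1]=2 extend→box=[1,3)
i=2: min(r-i=1, Z[1]=2)=1; Z[2]=1
i=3: outside box; Z[3]=0
i=4: outside box; Z[4]=0
i=5: outside box; Z[5]=0
i=6: outside box; Z[6]=1 extend→box=[6,7)
i=7: outside box; Z[7]=0
i=8: outside box; Z[8]=0
i=9: outside box; Z[9]=1 extend→box=[9,10)
i=10: outside box; Z[10]=0
i=11: outside box; Z[11]=0
i=12: outside box; Z[12]=0
i=13: outside box; Z[13]=0
i=14: outside box; Z[14]=1 extend→box=[14,15)
i=15: outside box; Z[15]=0
i=16: outside box; Z[16]=1 extend→box=[16,17)
i=17: outside box; Z[17]=0
i=18: outside box; Z[18]=0
i=19: outside box; Z[19]=0
i=20: outside box; Z[20]=0
i=21: outside box; Z[21]=2 extend→box=[21,23)
i=22: min(r-i=1, Z[1]=2)=1; Z[22]=1
i=23: outside box; Z[23]=0
i=24: outside box; Z[24]=0
i=25: outside box; Z[25]=1 extend→box=[25,26)
i=26: outside box; Z[26]=0
i=27: outside box; Z[27]=0
i=28: outside box; Z[28]=0
i=29: outside box; Z[29]=0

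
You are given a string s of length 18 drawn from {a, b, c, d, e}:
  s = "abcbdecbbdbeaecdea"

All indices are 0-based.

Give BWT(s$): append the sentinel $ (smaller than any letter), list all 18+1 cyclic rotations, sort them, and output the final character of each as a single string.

ae$ecabcdebebcbdbda

rank  rotation             last
    0  $abcbdecbbdbeaecdea  a
    1  a$abcbdecbbdbeaecde  e
    2  abcbdecbbdbeaecdea$  $
    3  aecdea$abcbdecbbdbe  e
    4  bbdbeaecdea$abcbdec  c
    5  bcbdecbbdbeaecdea$a  a
    6  bdbeaecdea$abcbdecb  b
    7  bdecbbdbeaecdea$abc  c
    8  beaecdea$abcbdecbbd  d
    9  cbbdbeaecdea$abcbde  e
   10  cbdecbbdbeaecdea$ab  b
   11  cdea$abcbdecbbdbeae  e
   12  dbeaecdea$abcbdecbb  b
   13  dea$abcbdecbbdbeaec  c
   14  decbbdbeaecdea$abcb  b
   15  ea$abcbdecbbdbeaecd  d
   16  eaecdea$abcbdecbbdb  b
   17  ecbbdbeaecdea$abcbd  d
   18  ecdea$abcbdecbbdbea  a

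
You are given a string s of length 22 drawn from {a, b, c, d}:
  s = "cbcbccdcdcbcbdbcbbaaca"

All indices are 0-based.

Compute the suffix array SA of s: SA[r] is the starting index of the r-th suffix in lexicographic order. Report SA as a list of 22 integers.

[21, 18, 19, 17, 16, 14, 1, 10, 3, 12, 20, 15, 0, 9, 2, 11, 4, 7, 5, 13, 8, 6]

rank | idx | suffix
   0 |  21 | a
   1 |  18 | aaca
   2 |  19 | aca
   3 |  17 | baaca
   4 |  16 | bbaaca
   5 |  14 | bcbbaaca
   6 |   1 | bcbccdcdcbcbdbcbbaaca
   7 |  10 | bcbdbcbbaaca
   8 |   3 | bccdcdcbcbdbcbbaaca
   9 |  12 | bdbcbbaaca
  10 |  20 | ca
  11 |  15 | cbbaaca
  12 |   0 | cbcbccdcdcbcbdbcbbaaca
  13 |   9 | cbcbdbcbbaaca
  14 |   2 | cbccdcdcbcbdbcbbaaca
  15 |  11 | cbdbcbbaaca
  16 |   4 | ccdcdcbcbdbcbbaaca
  17 |   7 | cdcbcbdbcbbaaca
  18 |   5 | cdcdcbcbdbcbbaaca
  19 |  13 | dbcbbaaca
  20 |   8 | dcbcbdbcbbaaca
  21 |   6 | dcdcbcbdbcbbaaca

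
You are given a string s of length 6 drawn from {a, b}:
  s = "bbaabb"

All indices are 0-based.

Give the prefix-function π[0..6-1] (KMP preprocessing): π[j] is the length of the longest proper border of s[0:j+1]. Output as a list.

[0, 1, 0, 0, 1, 2]

π[0] = 0
j=1 s[j]='b': π[1]=1 (border 'b')
j=2 s[j]='a': k: 1→0; π[2]=0 (border '')
j=3 s[j]='a': π[3]=0 (border '')
j=4 s[j]='b': π[4]=1 (border 'b')
j=5 s[j]='b': π[5]=2 (border 'bb')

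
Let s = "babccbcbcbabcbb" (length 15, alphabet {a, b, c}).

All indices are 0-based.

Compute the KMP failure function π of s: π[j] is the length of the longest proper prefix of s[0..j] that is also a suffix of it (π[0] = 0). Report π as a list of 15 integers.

π[0] = 0
j=1 s[j]='a': π[1]=0 (border '')
j=2 s[j]='b': π[2]=1 (border 'b')
j=3 s[j]='c': k: 1→0; π[3]=0 (border '')
j=4 s[j]='c': π[4]=0 (border '')
j=5 s[j]='b': π[5]=1 (border 'b')
j=6 s[j]='c': k: 1→0; π[6]=0 (border '')
j=7 s[j]='b': π[7]=1 (border 'b')
j=8 s[j]='c': k: 1→0; π[8]=0 (border '')
j=9 s[j]='b': π[9]=1 (border 'b')
j=10 s[j]='a': π[10]=2 (border 'ba')
j=11 s[j]='b': π[11]=3 (border 'bab')
j=12 s[j]='c': π[12]=4 (border 'babc')
j=13 s[j]='b': k: 4→0; π[13]=1 (border 'b')
j=14 s[j]='b': k: 1→0; π[14]=1 (border 'b')

[0, 0, 1, 0, 0, 1, 0, 1, 0, 1, 2, 3, 4, 1, 1]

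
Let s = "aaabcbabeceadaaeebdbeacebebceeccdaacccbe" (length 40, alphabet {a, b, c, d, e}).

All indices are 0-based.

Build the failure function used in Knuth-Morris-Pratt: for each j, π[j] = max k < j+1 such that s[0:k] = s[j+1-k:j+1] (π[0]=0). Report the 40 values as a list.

[0, 1, 2, 0, 0, 0, 1, 0, 0, 0, 0, 1, 0, 1, 2, 0, 0, 0, 0, 0, 0, 1, 0, 0, 0, 0, 0, 0, 0, 0, 0, 0, 0, 1, 2, 0, 0, 0, 0, 0]

π[0] = 0
j=1 s[j]='a': π[1]=1 (border 'a')
j=2 s[j]='a': π[2]=2 (border 'aa')
j=3 s[j]='b': k: 2→1→0; π[3]=0 (border '')
j=4 s[j]='c': π[4]=0 (border '')
j=5 s[j]='b': π[5]=0 (border '')
j=6 s[j]='a': π[6]=1 (border 'a')
j=7 s[j]='b': k: 1→0; π[7]=0 (border '')
j=8 s[j]='e': π[8]=0 (border '')
j=9 s[j]='c': π[9]=0 (border '')
j=10 s[j]='e': π[10]=0 (border '')
j=11 s[j]='a': π[11]=1 (border 'a')
j=12 s[j]='d': k: 1→0; π[12]=0 (border '')
j=13 s[j]='a': π[13]=1 (border 'a')
j=14 s[j]='a': π[14]=2 (border 'aa')
j=15 s[j]='e': k: 2→1→0; π[15]=0 (border '')
j=16 s[j]='e': π[16]=0 (border '')
j=17 s[j]='b': π[17]=0 (border '')
j=18 s[j]='d': π[18]=0 (border '')
j=19 s[j]='b': π[19]=0 (border '')
j=20 s[j]='e': π[20]=0 (border '')
j=21 s[j]='a': π[21]=1 (border 'a')
j=22 s[j]='c': k: 1→0; π[22]=0 (border '')
j=23 s[j]='e': π[23]=0 (border '')
j=24 s[j]='b': π[24]=0 (border '')
j=25 s[j]='e': π[25]=0 (border '')
j=26 s[j]='b': π[26]=0 (border '')
j=27 s[j]='c': π[27]=0 (border '')
j=28 s[j]='e': π[28]=0 (border '')
j=29 s[j]='e': π[29]=0 (border '')
j=30 s[j]='c': π[30]=0 (border '')
j=31 s[j]='c': π[31]=0 (border '')
j=32 s[j]='d': π[32]=0 (border '')
j=33 s[j]='a': π[33]=1 (border 'a')
j=34 s[j]='a': π[34]=2 (border 'aa')
j=35 s[j]='c': k: 2→1→0; π[35]=0 (border '')
j=36 s[j]='c': π[36]=0 (border '')
j=37 s[j]='c': π[37]=0 (border '')
j=38 s[j]='b': π[38]=0 (border '')
j=39 s[j]='e': π[39]=0 (border '')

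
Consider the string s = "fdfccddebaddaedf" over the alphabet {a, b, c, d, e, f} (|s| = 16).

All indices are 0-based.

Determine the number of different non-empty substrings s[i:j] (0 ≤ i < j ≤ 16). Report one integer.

sorted suffixes:
  #0 SA[0]=9  'addaedf'
  #1 SA[1]=12  'aedf'
  #2 SA[2]=8  'baddaedf'
  #3 SA[3]=3  'ccddebaddaedf'
  #4 SA[4]=4  'cddebaddaedf'
  #5 SA[5]=11  'daedf'
  #6 SA[6]=10  'ddaedf'
  #7 SA[7]=5  'ddebaddaedf'
  #8 SA[8]=6  'debaddaedf'
  #9 SA[9]=14  'df'
  #10 SA[10]=1  'dfccddebaddaedf'
  #11 SA[11]=7  'ebaddaedf'
  #12 SA[12]=13  'edf'
  #13 SA[13]=15  'f'
  #14 SA[14]=2  'fccddebaddaedf'
  #15 SA[15]=0  'fdfccddebaddaedf'

SA = [9, 12, 8, 3, 4, 11, 10, 5, 6, 14, 1, 7, 13, 15, 2, 0]
rank  pair      lcp
   1  s[9:],s[12:]  1  'a'
   2  s[12:],s[8:]  0  ''
   3  s[8:],s[3:]  0  ''
   4  s[3:],s[4:]  1  'c'
   5  s[4:],s[11:]  0  ''
   6  s[11:],s[10:]  1  'd'
   7  s[10:],s[5:]  2  'dd'
   8  s[5:],s[6:]  1  'd'
   9  s[6:],s[14:]  1  'd'
  10  s[14:],s[1:]  2  'df'
  11  s[1:],s[7:]  0  ''
  12  s[7:],s[13:]  1  'e'
  13  s[13:],s[15:]  0  ''
  14  s[15:],s[2:]  1  'f'
  15  s[2:],s[0:]  1  'f'

n(n+1)/2 = 16·17/2 = 136
Σ LCP = 0 + 1 + 0 + 0 + 1 + 0 + 1 + 2 + 1 + 1 + 2 + 0 + 1 + 0 + 1 + 1 = 12
distinct = 136 − 12 = 124

124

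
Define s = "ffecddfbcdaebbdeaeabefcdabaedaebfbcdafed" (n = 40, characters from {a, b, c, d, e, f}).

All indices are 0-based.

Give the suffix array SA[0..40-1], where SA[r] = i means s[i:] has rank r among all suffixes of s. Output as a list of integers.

rank→(start, suffix):
  0 → (24, 'abaedaebfbcdafed')
  1 → (18, 'abefcdabaedaebfbcdafed')
  2 → (16, 'aeabefcdabaedaebfbcdafed')
  3 → (10, 'aebbdeaeabefcdabaedaebfbcdafed')
  4 → (29, 'aebfbcdafed')
  5 → (26, 'aedaebfbcdafed')
  6 → (36, 'afed')
  7 → (25, 'baedaebfbcdafed')
  8 → (12, 'bbdeaeabefcdabaedaebfbcdafed')
  9 → (7, 'bcdaebbdeaeabefcdabaedaebfbcdafed')
  10 → (33, 'bcdafed')
  11 → (13, 'bdeaeabefcdabaedaebfbcdafed')
  12 → (19, 'befcdabaedaebfbcdafed')
  13 → (31, 'bfbcdafed')
  14 → (22, 'cdabaedaebfbcdafed')
  15 → (8, 'cdaebbdeaeabefcdabaedaebfbcdafed')
  16 → (34, 'cdafed')
  17 → (3, 'cddfbcdaebbdeaeabefcdabaedaebfbcdafed')
  18 → (39, 'd')
  19 → (23, 'dabaedaebfbcdafed')
  20 → (9, 'daebbdeaeabefcdabaedaebfbcdafed')
  21 → (28, 'daebfbcdafed')
  22 → (35, 'dafed')
  23 → (4, 'ddfbcdaebbdeaeabefcdabaedaebfbcdafed')
  24 → (14, 'deaeabefcdabaedaebfbcdafed')
  25 → (5, 'dfbcdaebbdeaeabefcdabaedaebfbcdafed')
  26 → (17, 'eabefcdabaedaebfbcdafed')
  27 → (15, 'eaeabefcdabaedaebfbcdafed')
  28 → (11, 'ebbdeaeabefcdabaedaebfbcdafed')
  29 → (30, 'ebfbcdafed')
  30 → (2, 'ecddfbcdaebbdeaeabefcdabaedaebfbcdafed')
  31 → (38, 'ed')
  32 → (27, 'edaebfbcdafed')
  33 → (20, 'efcdabaedaebfbcdafed')
  34 → (6, 'fbcdaebbdeaeabefcdabaedaebfbcdafed')
  35 → (32, 'fbcdafed')
  36 → (21, 'fcdabaedaebfbcdafed')
  37 → (1, 'fecddfbcdaebbdeaeabefcdabaedaebfbcdafed')
  38 → (37, 'fed')
  39 → (0, 'ffecddfbcdaebbdeaeabefcdabaedaebfbcdafed')

[24, 18, 16, 10, 29, 26, 36, 25, 12, 7, 33, 13, 19, 31, 22, 8, 34, 3, 39, 23, 9, 28, 35, 4, 14, 5, 17, 15, 11, 30, 2, 38, 27, 20, 6, 32, 21, 1, 37, 0]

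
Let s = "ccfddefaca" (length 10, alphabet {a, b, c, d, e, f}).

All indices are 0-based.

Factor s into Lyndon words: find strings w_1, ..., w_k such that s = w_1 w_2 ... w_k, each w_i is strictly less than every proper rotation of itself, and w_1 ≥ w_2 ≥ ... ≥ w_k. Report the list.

emit factor 1: 'ccfddef' (i=0, period=7)
emit factor 2: 'ac' (i=7, period=2)
emit factor 3: 'a' (i=9, period=1)

["ccfddef", "ac", "a"]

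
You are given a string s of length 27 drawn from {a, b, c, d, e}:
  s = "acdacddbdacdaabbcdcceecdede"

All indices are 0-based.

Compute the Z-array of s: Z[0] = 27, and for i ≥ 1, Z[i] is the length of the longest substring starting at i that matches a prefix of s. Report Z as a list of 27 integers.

Z[0]=27
i=1: i≥r, start 0; Z[1]=0
i=2: i≥r, start 0; Z[2]=0
i=3: i≥r, start 0; Z[3]=3 scan→box=[3,6)
i=4: min(r-i=2, Z[1]=0)=0; Z[4]=0
i=5: min(r-i=1, Z[2]=0)=0; Z[5]=0
i=6: i≥r, start 0; Z[6]=0
i=7: i≥r, start 0; Z[7]=0
i=8: i≥r, start 0; Z[8]=0
i=9: i≥r, start 0; Z[9]=4 scan→box=[9,13)
i=10: min(r-i=3, Z[1]=0)=0; Z[10]=0
i=11: min(r-i=2, Z[2]=0)=0; Z[11]=0
i=12: min(r-i=1, Z[3]=3)=1; Z[12]=1
i=13: i≥r, start 0; Z[13]=1 scan→box=[13,14)
i=14: i≥r, start 0; Z[14]=0
i=15: i≥r, start 0; Z[15]=0
i=16: i≥r, start 0; Z[16]=0
i=17: i≥r, start 0; Z[17]=0
i=18: i≥r, start 0; Z[18]=0
i=19: i≥r, start 0; Z[19]=0
i=20: i≥r, start 0; Z[20]=0
i=21: i≥r, start 0; Z[21]=0
i=22: i≥r, start 0; Z[22]=0
i=23: i≥r, start 0; Z[23]=0
i=24: i≥r, start 0; Z[24]=0
i=25: i≥r, start 0; Z[25]=0
i=26: i≥r, start 0; Z[26]=0

[27, 0, 0, 3, 0, 0, 0, 0, 0, 4, 0, 0, 1, 1, 0, 0, 0, 0, 0, 0, 0, 0, 0, 0, 0, 0, 0]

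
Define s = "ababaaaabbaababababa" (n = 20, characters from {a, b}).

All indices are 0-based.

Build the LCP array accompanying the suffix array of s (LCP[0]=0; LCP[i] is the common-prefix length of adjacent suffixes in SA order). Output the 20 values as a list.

[0, 1, 3, 2, 3, 1, 3, 3, 5, 5, 7, 2, 0, 2, 3, 2, 4, 4, 6, 1]

rank | idx | suffix
   0 |  19 | a
   1 |   4 | aaaabbaababababa
   2 |   5 | aaabbaababababa
   3 |  10 | aababababa
   4 |   6 | aabbaababababa
   5 |  17 | aba
   6 |   2 | abaaaabbaababababa
   7 |  15 | ababa
   8 |   0 | ababaaaabbaababababa
   9 |  13 | abababa
  10 |  11 | ababababa
  11 |   7 | abbaababababa
  12 |  18 | ba
  13 |   3 | baaaabbaababababa
  14 |   9 | baababababa
  15 |  16 | baba
  16 |   1 | babaaaabbaababababa
  17 |  14 | bababa
  18 |  12 | babababa
  19 |   8 | bbaababababa

SA = [19, 4, 5, 10, 6, 17, 2, 15, 0, 13, 11, 7, 18, 3, 9, 16, 1, 14, 12, 8]
rank  pair      lcp
   1  s[19:],s[4:]  1  'a'
   2  s[4:],s[5:]  3  'aaa'
   3  s[5:],s[10:]  2  'aa'
   4  s[10:],s[6:]  3  'aab'
   5  s[6:],s[17:]  1  'a'
   6  s[17:],s[2:]  3  'aba'
   7  s[2:],s[15:]  3  'aba'
   8  s[15:],s[0:]  5  'ababa'
   9  s[0:],s[13:]  5  'ababa'
  10  s[13:],s[11:]  7  'abababa'
  11  s[11:],s[7:]  2  'ab'
  12  s[7:],s[18:]  0  ''
  13  s[18:],s[3:]  2  'ba'
  14  s[3:],s[9:]  3  'baa'
  15  s[9:],s[16:]  2  'ba'
  16  s[16:],s[1:]  4  'baba'
  17  s[1:],s[14:]  4  'baba'
  18  s[14:],s[12:]  6  'bababa'
  19  s[12:],s[8:]  1  'b'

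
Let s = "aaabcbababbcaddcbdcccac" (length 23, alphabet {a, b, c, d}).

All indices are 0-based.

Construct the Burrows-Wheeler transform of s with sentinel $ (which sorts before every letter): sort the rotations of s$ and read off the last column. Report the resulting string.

c$abbacccaabacacbbdcddba

rank  rotation                  last
    0  $aaabcbababbcaddcbdcccac  c
    1  aaabcbababbcaddcbdcccac$  $
    2  aabcbababbcaddcbdcccac$a  a
    3  ababbcaddcbdcccac$aaabcb  b
    4  abbcaddcbdcccac$aaabcbab  b
    5  abcbababbcaddcbdcccac$aa  a
    6  ac$aaabcbababbcaddcbdccc  c
    7  addcbdcccac$aaabcbababbc  c
    8  bababbcaddcbdcccac$aaabc  c
    9  babbcaddcbdcccac$aaabcba  a
   10  bbcaddcbdcccac$aaabcbaba  a
   11  bcaddcbdcccac$aaabcbabab  b
   12  bcbababbcaddcbdcccac$aaa  a
   13  bdcccac$aaabcbababbcaddc  c
   14  c$aaabcbababbcaddcbdccca  a
   15  cac$aaabcbababbcaddcbdcc  c
   16  caddcbdcccac$aaabcbababb  b
   17  cbababbcaddcbdcccac$aaab  b
   18  cbdcccac$aaabcbababbcadd  d
   19  ccac$aaabcbababbcaddcbdc  c
   20  cccac$aaabcbababbcaddcbd  d
   21  dcbdcccac$aaabcbababbcad  d
   22  dcccac$aaabcbababbcaddcb  b
   23  ddcbdcccac$aaabcbababbca  a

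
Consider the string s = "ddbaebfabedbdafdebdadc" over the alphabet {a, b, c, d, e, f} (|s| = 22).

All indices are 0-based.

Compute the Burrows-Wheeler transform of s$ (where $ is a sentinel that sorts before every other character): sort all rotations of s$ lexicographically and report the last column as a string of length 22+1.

rank  rotation                 last
    0  $ddbaebfabedbdafdebdadc  c
    1  abedbdafdebdadc$ddbaebf  f
    2  adc$ddbaebfabedbdafdebd  d
    3  aebfabedbdafdebdadc$ddb  b
    4  afdebdadc$ddbaebfabedbd  d
    5  baebfabedbdafdebdadc$dd  d
    6  bdadc$ddbaebfabedbdafde  e
    7  bdafdebdadc$ddbaebfabed  d
    8  bedbdafdebdadc$ddbaebfa  a
    9  bfabedbdafdebdadc$ddbae  e
   10  c$ddbaebfabedbdafdebdad  d
   11  dadc$ddbaebfabedbdafdeb  b
   12  dafdebdadc$ddbaebfabedb  b
   13  dbaebfabedbdafdebdadc$d  d
   14  dbdafdebdadc$ddbaebfabe  e
   15  dc$ddbaebfabedbdafdebda  a
   16  ddbaebfabedbdafdebdadc$  $
   17  debdadc$ddbaebfabedbdaf  f
   18  ebdadc$ddbaebfabedbdafd  d
   19  ebfabedbdafdebdadc$ddba  a
   20  edbdafdebdadc$ddbaebfab  b
   21  fabedbdafdebdadc$ddbaeb  b
   22  fdebdadc$ddbaebfabedbda  a

cfdbddedaedbbdea$fdabba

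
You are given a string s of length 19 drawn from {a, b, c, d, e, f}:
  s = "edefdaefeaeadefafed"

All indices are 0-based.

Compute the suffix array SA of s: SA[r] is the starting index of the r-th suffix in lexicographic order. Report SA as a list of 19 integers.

sorted suffixes:
  #0 SA[0]=11  'adefafed'
  #1 SA[1]=9  'aeadefafed'
  #2 SA[2]=5  'aefeaeadefafed'
  #3 SA[3]=15  'afed'
  #4 SA[4]=18  'd'
  #5 SA[5]=4  'daefeaeadefafed'
  #6 SA[6]=12  'defafed'
  #7 SA[7]=1  'defdaefeaeadefafed'
  #8 SA[8]=10  'eadefafed'
  #9 SA[9]=8  'eaeadefafed'
  #10 SA[10]=17  'ed'
  #11 SA[11]=0  'edefdaefeaeadefafed'
  #12 SA[12]=13  'efafed'
  #13 SA[13]=2  'efdaefeaeadefafed'
  #14 SA[14]=6  'efeaeadefafed'
  #15 SA[15]=14  'fafed'
  #16 SA[16]=3  'fdaefeaeadefafed'
  #17 SA[17]=7  'feaeadefafed'
  #18 SA[18]=16  'fed'

[11, 9, 5, 15, 18, 4, 12, 1, 10, 8, 17, 0, 13, 2, 6, 14, 3, 7, 16]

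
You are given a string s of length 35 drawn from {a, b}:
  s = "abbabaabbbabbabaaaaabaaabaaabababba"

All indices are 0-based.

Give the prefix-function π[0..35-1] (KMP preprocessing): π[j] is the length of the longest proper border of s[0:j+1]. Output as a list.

π[0] = 0
j=1 s[j]='b': π[1]=0 (border '')
j=2 s[j]='b': π[2]=0 (border '')
j=3 s[j]='a': π[3]=1 (border 'a')
j=4 s[j]='b': π[4]=2 (border 'ab')
j=5 s[j]='a': k: 2→0; π[5]=1 (border 'a')
j=6 s[j]='a': k: 1→0; π[6]=1 (border 'a')
j=7 s[j]='b': π[7]=2 (border 'ab')
j=8 s[j]='b': π[8]=3 (border 'abb')
j=9 s[j]='b': k: 3→0; π[9]=0 (border '')
j=10 s[j]='a': π[10]=1 (border 'a')
j=11 s[j]='b': π[11]=2 (border 'ab')
j=12 s[j]='b': π[12]=3 (border 'abb')
j=13 s[j]='a': π[13]=4 (border 'abba')
j=14 s[j]='b': π[14]=5 (border 'abbab')
j=15 s[j]='a': π[15]=6 (border 'abbaba')
j=16 s[j]='a': π[16]=7 (border 'abbabaa')
j=17 s[j]='a': k: 7→1→0; π[17]=1 (border 'a')
j=18 s[j]='a': k: 1→0; π[18]=1 (border 'a')
j=19 s[j]='a': k: 1→0; π[19]=1 (border 'a')
j=20 s[j]='b': π[20]=2 (border 'ab')
j=21 s[j]='a': k: 2→0; π[21]=1 (border 'a')
j=22 s[j]='a': k: 1→0; π[22]=1 (border 'a')
j=23 s[j]='a': k: 1→0; π[23]=1 (border 'a')
j=24 s[j]='b': π[24]=2 (border 'ab')
j=25 s[j]='a': k: 2→0; π[25]=1 (border 'a')
j=26 s[j]='a': k: 1→0; π[26]=1 (border 'a')
j=27 s[j]='a': k: 1→0; π[27]=1 (border 'a')
j=28 s[j]='b': π[28]=2 (border 'ab')
j=29 s[j]='a': k: 2→0; π[29]=1 (border 'a')
j=30 s[j]='b': π[30]=2 (border 'ab')
j=31 s[j]='a': k: 2→0; π[31]=1 (border 'a')
j=32 s[j]='b': π[32]=2 (border 'ab')
j=33 s[j]='b': π[33]=3 (border 'abb')
j=34 s[j]='a': π[34]=4 (border 'abba')

[0, 0, 0, 1, 2, 1, 1, 2, 3, 0, 1, 2, 3, 4, 5, 6, 7, 1, 1, 1, 2, 1, 1, 1, 2, 1, 1, 1, 2, 1, 2, 1, 2, 3, 4]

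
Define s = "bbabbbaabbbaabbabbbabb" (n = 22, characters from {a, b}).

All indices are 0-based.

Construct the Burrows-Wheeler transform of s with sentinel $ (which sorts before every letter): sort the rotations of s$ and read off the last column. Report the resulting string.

bbbbaabbbbbbbbabbb$aaaa

rank  rotation                 last
    0  $bbabbbaabbbaabbabbbabb  b
    1  aabbabbbabb$bbabbbaabbb  b
    2  aabbbaabbabbbabb$bbabbb  b
    3  abb$bbabbbaabbbaabbabbb  b
    4  abbabbbabb$bbabbbaabbba  a
    5  abbbaabbabbbabb$bbabbba  a
    6  abbbaabbbaabbabbbabb$bb  b
    7  abbbabb$bbabbbaabbbaabb  b
    8  b$bbabbbaabbbaabbabbbab  b
    9  baabbabbbabb$bbabbbaabb  b
   10  baabbbaabbabbbabb$bbabb  b
   11  babb$bbabbbaabbbaabbabb  b
   12  babbbaabbbaabbabbbabb$b  b
   13  babbbabb$bbabbbaabbbaab  b
   14  bb$bbabbbaabbbaabbabbba  a
   15  bbaabbabbbabb$bbabbbaab  b
   16  bbaabbbaabbabbbabb$bbab  b
   17  bbabb$bbabbbaabbbaabbab  b
   18  bbabbbaabbbaabbabbbabb$  $
   19  bbabbbabb$bbabbbaabbbaa  a
   20  bbbaabbabbbabb$bbabbbaa  a
   21  bbbaabbbaabbabbbabb$bba  a
   22  bbbabb$bbabbbaabbbaabba  a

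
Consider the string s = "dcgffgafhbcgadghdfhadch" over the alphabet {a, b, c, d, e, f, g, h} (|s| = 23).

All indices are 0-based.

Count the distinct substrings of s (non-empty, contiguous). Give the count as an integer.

255

rank→(start, suffix):
  0 → (19, 'adch')
  1 → (12, 'adghdfhadch')
  2 → (6, 'afhbcgadghdfhadch')
  3 → (9, 'bcgadghdfhadch')
  4 → (10, 'cgadghdfhadch')
  5 → (1, 'cgffgafhbcgadghdfhadch')
  6 → (21, 'ch')
  7 → (0, 'dcgffgafhbcgadghdfhadch')
  8 → (20, 'dch')
  9 → (16, 'dfhadch')
  10 → (13, 'dghdfhadch')
  11 → (3, 'ffgafhbcgadghdfhadch')
  12 → (4, 'fgafhbcgadghdfhadch')
  13 → (17, 'fhadch')
  14 → (7, 'fhbcgadghdfhadch')
  15 → (11, 'gadghdfhadch')
  16 → (5, 'gafhbcgadghdfhadch')
  17 → (2, 'gffgafhbcgadghdfhadch')
  18 → (14, 'ghdfhadch')
  19 → (22, 'h')
  20 → (18, 'hadch')
  21 → (8, 'hbcgadghdfhadch')
  22 → (15, 'hdfhadch')

SA = [19, 12, 6, 9, 10, 1, 21, 0, 20, 16, 13, 3, 4, 17, 7, 11, 5, 2, 14, 22, 18, 8, 15]
i: (SA[i-1],SA[i]) lcp shared
  1: (19,12) 2 'ad'
  2: (12,6) 1 'a'
  3: (6,9) 0 ''
  4: (9,10) 0 ''
  5: (10,1) 2 'cg'
  6: (1,21) 1 'c'
  7: (21,0) 0 ''
  8: (0,20) 2 'dc'
  9: (20,16) 1 'd'
  10: (16,13) 1 'd'
  11: (13,3) 0 ''
  12: (3,4) 1 'f'
  13: (4,17) 1 'f'
  14: (17,7) 2 'fh'
  15: (7,11) 0 ''
  16: (11,5) 2 'ga'
  17: (5,2) 1 'g'
  18: (2,14) 1 'g'
  19: (14,22) 0 ''
  20: (22,18) 1 'h'
  21: (18,8) 1 'h'
  22: (8,15) 1 'h'

n(n+1)/2 = 23·24/2 = 276
Σ LCP = 0 + 2 + 1 + 0 + 0 + 2 + 1 + 0 + 2 + 1 + 1 + 0 + 1 + 1 + 2 + 0 + 2 + 1 + 1 + 0 + 1 + 1 + 1 = 21
distinct = 276 − 21 = 255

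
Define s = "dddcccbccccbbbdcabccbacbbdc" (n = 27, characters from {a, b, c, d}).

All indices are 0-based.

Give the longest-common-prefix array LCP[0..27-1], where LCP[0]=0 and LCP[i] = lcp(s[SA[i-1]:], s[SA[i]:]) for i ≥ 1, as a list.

[0, 1, 0, 1, 2, 4, 1, 3, 1, 3, 0, 1, 1, 2, 3, 2, 1, 3, 3, 2, 4, 3, 0, 2, 2, 1, 2]

rank→(start, suffix):
  0 → (16, 'abccbacbbdc')
  1 → (21, 'acbbdc')
  2 → (20, 'bacbbdc')
  3 → (11, 'bbbdcabccbacbbdc')
  4 → (23, 'bbdc')
  5 → (12, 'bbdcabccbacbbdc')
  6 → (17, 'bccbacbbdc')
  7 → (6, 'bccccbbbdcabccbacbbdc')
  8 → (24, 'bdc')
  9 → (13, 'bdcabccbacbbdc')
  10 → (26, 'c')
  11 → (15, 'cabccbacbbdc')
  12 → (19, 'cbacbbdc')
  13 → (10, 'cbbbdcabccbacbbdc')
  14 → (22, 'cbbdc')
  15 → (5, 'cbccccbbbdcabccbacbbdc')
  16 → (18, 'ccbacbbdc')
  17 → (9, 'ccbbbdcabccbacbbdc')
  18 → (4, 'ccbccccbbbdcabccbacbbdc')
  19 → (8, 'cccbbbdcabccbacbbdc')
  20 → (3, 'cccbccccbbbdcabccbacbbdc')
  21 → (7, 'ccccbbbdcabccbacbbdc')
  22 → (25, 'dc')
  23 → (14, 'dcabccbacbbdc')
  24 → (2, 'dcccbccccbbbdcabccbacbbdc')
  25 → (1, 'ddcccbccccbbbdcabccbacbbdc')
  26 → (0, 'dddcccbccccbbbdcabccbacbbdc')

SA = [16, 21, 20, 11, 23, 12, 17, 6, 24, 13, 26, 15, 19, 10, 22, 5, 18, 9, 4, 8, 3, 7, 25, 14, 2, 1, 0]
[i] adj suffixes → lcp
  [1] 16/21 → 1 ('a')
  [2] 21/20 → 0 ('')
  [3] 20/11 → 1 ('b')
  [4] 11/23 → 2 ('bb')
  [5] 23/12 → 4 ('bbdc')
  [6] 12/17 → 1 ('b')
  [7] 17/6 → 3 ('bcc')
  [8] 6/24 → 1 ('b')
  [9] 24/13 → 3 ('bdc')
  [10] 13/26 → 0 ('')
  [11] 26/15 → 1 ('c')
  [12] 15/19 → 1 ('c')
  [13] 19/10 → 2 ('cb')
  [14] 10/22 → 3 ('cbb')
  [15] 22/5 → 2 ('cb')
  [16] 5/18 → 1 ('c')
  [17] 18/9 → 3 ('ccb')
  [18] 9/4 → 3 ('ccb')
  [19] 4/8 → 2 ('cc')
  [20] 8/3 → 4 ('cccb')
  [21] 3/7 → 3 ('ccc')
  [22] 7/25 → 0 ('')
  [23] 25/14 → 2 ('dc')
  [24] 14/2 → 2 ('dc')
  [25] 2/1 → 1 ('d')
  [26] 1/0 → 2 ('dd')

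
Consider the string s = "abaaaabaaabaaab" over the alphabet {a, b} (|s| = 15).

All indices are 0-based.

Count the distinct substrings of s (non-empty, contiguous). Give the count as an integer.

69

rank→(start, suffix):
  0 → (2, 'aaaabaaabaaab')
  1 → (11, 'aaab')
  2 → (7, 'aaabaaab')
  3 → (3, 'aaabaaabaaab')
  4 → (12, 'aab')
  5 → (8, 'aabaaab')
  6 → (4, 'aabaaabaaab')
  7 → (13, 'ab')
  8 → (0, 'abaaaabaaabaaab')
  9 → (9, 'abaaab')
  10 → (5, 'abaaabaaab')
  11 → (14, 'b')
  12 → (1, 'baaaabaaabaaab')
  13 → (10, 'baaab')
  14 → (6, 'baaabaaab')

SA = [2, 11, 7, 3, 12, 8, 4, 13, 0, 9, 5, 14, 1, 10, 6]
rank  pair      lcp
   1  s[2:],s[11:]  3  'aaa'
   2  s[11:],s[7:]  4  'aaab'
   3  s[7:],s[3:]  8  'aaabaaab'
   4  s[3:],s[12:]  2  'aa'
   5  s[12:],s[8:]  3  'aab'
   6  s[8:],s[4:]  7  'aabaaab'
   7  s[4:],s[13:]  1  'a'
   8  s[13:],s[0:]  2  'ab'
   9  s[0:],s[9:]  5  'abaaa'
  10  s[9:],s[5:]  6  'abaaab'
  11  s[5:],s[14:]  0  ''
  12  s[14:],s[1:]  1  'b'
  13  s[1:],s[10:]  4  'baaa'
  14  s[10:],s[6:]  5  'baaab'

n(n+1)/2 = 15·16/2 = 120
Σ LCP = 0 + 3 + 4 + 8 + 2 + 3 + 7 + 1 + 2 + 5 + 6 + 0 + 1 + 4 + 5 = 51
distinct = 120 − 51 = 69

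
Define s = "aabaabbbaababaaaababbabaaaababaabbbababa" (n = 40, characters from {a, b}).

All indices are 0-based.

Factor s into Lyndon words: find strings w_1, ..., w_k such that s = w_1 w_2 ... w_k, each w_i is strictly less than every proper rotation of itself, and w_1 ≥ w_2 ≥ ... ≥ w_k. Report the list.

emit factor 1: 'aabaabbbaabab' (i=0, period=13)
emit factor 2: 'aaaababbab' (i=13, period=10)
emit factor 3: 'aaaababaabbbabab' (i=23, period=16)
emit factor 4: 'a' (i=39, period=1)

["aabaabbbaabab", "aaaababbab", "aaaababaabbbabab", "a"]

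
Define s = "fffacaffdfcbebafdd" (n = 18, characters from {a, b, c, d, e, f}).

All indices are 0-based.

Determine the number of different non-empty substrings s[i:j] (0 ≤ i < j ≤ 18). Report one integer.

155

rank→(start, suffix):
  0 → (3, 'acaffdfcbebafdd')
  1 → (14, 'afdd')
  2 → (5, 'affdfcbebafdd')
  3 → (13, 'bafdd')
  4 → (11, 'bebafdd')
  5 → (4, 'caffdfcbebafdd')
  6 → (10, 'cbebafdd')
  7 → (17, 'd')
  8 → (16, 'dd')
  9 → (8, 'dfcbebafdd')
  10 → (12, 'ebafdd')
  11 → (2, 'facaffdfcbebafdd')
  12 → (9, 'fcbebafdd')
  13 → (15, 'fdd')
  14 → (7, 'fdfcbebafdd')
  15 → (1, 'ffacaffdfcbebafdd')
  16 → (6, 'ffdfcbebafdd')
  17 → (0, 'fffacaffdfcbebafdd')

SA = [3, 14, 5, 13, 11, 4, 10, 17, 16, 8, 12, 2, 9, 15, 7, 1, 6, 0]
i: (SA[i-1],SA[i]) lcp shared
  1: (3,14) 1 'a'
  2: (14,5) 2 'af'
  3: (5,13) 0 ''
  4: (13,11) 1 'b'
  5: (11,4) 0 ''
  6: (4,10) 1 'c'
  7: (10,17) 0 ''
  8: (17,16) 1 'd'
  9: (16,8) 1 'd'
  10: (8,12) 0 ''
  11: (12,2) 0 ''
  12: (2,9) 1 'f'
  13: (9,15) 1 'f'
  14: (15,7) 2 'fd'
  15: (7,1) 1 'f'
  16: (1,6) 2 'ff'
  17: (6,0) 2 'ff'

n(n+1)/2 = 18·19/2 = 171
Σ LCP = 0 + 1 + 2 + 0 + 1 + 0 + 1 + 0 + 1 + 1 + 0 + 0 + 1 + 1 + 2 + 1 + 2 + 2 = 16
distinct = 171 − 16 = 155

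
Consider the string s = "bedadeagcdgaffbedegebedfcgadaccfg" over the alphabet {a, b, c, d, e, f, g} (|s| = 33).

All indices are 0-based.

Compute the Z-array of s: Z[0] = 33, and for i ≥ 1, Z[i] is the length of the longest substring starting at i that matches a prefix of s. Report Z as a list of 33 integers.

Z[0]=33
i=1: fresh scan; Z[1]=0
i=2: fresh scan; Z[2]=0
i=3: fresh scan; Z[3]=0
i=4: fresh scan; Z[4]=0
i=5: fresh scan; Z[5]=0
i=6: fresh scan; Z[6]=0
i=7: fresh scan; Z[7]=0
i=8: fresh scan; Z[8]=0
i=9: fresh scan; Z[9]=0
i=10: fresh scan; Z[10]=0
i=11: fresh scan; Z[11]=0
i=12: fresh scan; Z[12]=0
i=13: fresh scan; Z[13]=0
i=14: fresh scan; Z[14]=3 grow→box=[14,17)
i=15: min(r-i=2, Z[1]=0)=0; Z[15]=0
i=16: min(r-i=1, Z[2]=0)=0; Z[16]=0
i=17: fresh scan; Z[17]=0
i=18: fresh scan; Z[18]=0
i=19: fresh scan; Z[19]=0
i=20: fresh scan; Z[20]=3 grow→box=[20,23)
i=21: min(r-i=2, Z[1]=0)=0; Z[21]=0
i=22: min(r-i=1, Z[2]=0)=0; Z[22]=0
i=23: fresh scan; Z[23]=0
i=24: fresh scan; Z[24]=0
i=25: fresh scan; Z[25]=0
i=26: fresh scan; Z[26]=0
i=27: fresh scan; Z[27]=0
i=28: fresh scan; Z[28]=0
i=29: fresh scan; Z[29]=0
i=30: fresh scan; Z[30]=0
i=31: fresh scan; Z[31]=0
i=32: fresh scan; Z[32]=0

[33, 0, 0, 0, 0, 0, 0, 0, 0, 0, 0, 0, 0, 0, 3, 0, 0, 0, 0, 0, 3, 0, 0, 0, 0, 0, 0, 0, 0, 0, 0, 0, 0]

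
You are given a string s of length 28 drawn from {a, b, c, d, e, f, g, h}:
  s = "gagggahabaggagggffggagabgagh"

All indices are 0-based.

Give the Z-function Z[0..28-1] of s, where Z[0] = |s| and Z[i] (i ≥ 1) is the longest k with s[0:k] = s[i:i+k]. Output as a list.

[28, 0, 1, 1, 2, 0, 0, 0, 0, 0, 1, 5, 0, 1, 1, 1, 0, 0, 1, 3, 0, 2, 0, 0, 3, 0, 1, 0]

Z[0]=28
i=1: outside box; Z[1]=0
i=2: outside box; Z[2]=1 grow→box=[2,3)
i=3: outside box; Z[3]=1 grow→box=[3,4)
i=4: outside box; Z[4]=2 grow→box=[4,6)
i=5: min(r-i=1, Z[1]=0)=0; Z[5]=0
i=6: outside box; Z[6]=0
i=7: outside box; Z[7]=0
i=8: outside box; Z[8]=0
i=9: outside box; Z[9]=0
i=10: outside box; Z[10]=1 grow→box=[10,11)
i=11: outside box; Z[11]=5 grow→box=[11,16)
i=12: min(r-i=4, Z[1]=0)=0; Z[12]=0
i=13: min(r-i=3, Z[2]=1)=1; Z[13]=1
i=14: min(r-i=2, Z[3]=1)=1; Z[14]=1
i=15: min(r-i=1, Z[4]=2)=1; Z[15]=1
i=16: outside box; Z[16]=0
i=17: outside box; Z[17]=0
i=18: outside box; Z[18]=1 grow→box=[18,19)
i=19: outside box; Z[19]=3 grow→box=[19,22)
i=20: min(r-i=2, Z[1]=0)=0; Z[20]=0
i=21: min(r-i=1, Z[2]=1)=1; Z[21]=2 grow→box=[21,23)
i=22: min(r-i=1, Z[1]=0)=0; Z[22]=0
i=23: outside box; Z[23]=0
i=24: outside box; Z[24]=3 grow→box=[24,27)
i=25: min(r-i=2, Z[1]=0)=0; Z[25]=0
i=26: min(r-i=1, Z[2]=1)=1; Z[26]=1
i=27: outside box; Z[27]=0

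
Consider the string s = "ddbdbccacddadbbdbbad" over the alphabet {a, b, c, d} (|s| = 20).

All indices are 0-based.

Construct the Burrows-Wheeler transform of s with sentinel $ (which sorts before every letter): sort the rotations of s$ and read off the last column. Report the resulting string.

rank  rotation               last
    0  $ddbdbccacddadbbdbbad  d
    1  acddadbbdbbad$ddbdbcc  c
    2  ad$ddbdbccacddadbbdbb  b
    3  adbbdbbad$ddbdbccacdd  d
    4  bad$ddbdbccacddadbbdb  b
    5  bbad$ddbdbccacddadbbd  d
    6  bbdbbad$ddbdbccacddad  d
    7  bccacddadbbdbbad$ddbd  d
    8  bdbbad$ddbdbccacddadb  b
    9  bdbccacddadbbdbbad$dd  d
   10  cacddadbbdbbad$ddbdbc  c
   11  ccacddadbbdbbad$ddbdb  b
   12  cddadbbdbbad$ddbdbcca  a
   13  d$ddbdbccacddadbbdbba  a
   14  dadbbdbbad$ddbdbccacd  d
   15  dbbad$ddbdbccacddadbb  b
   16  dbbdbbad$ddbdbccacdda  a
   17  dbccacddadbbdbbad$ddb  b
   18  dbdbccacddadbbdbbad$d  d
   19  ddadbbdbbad$ddbdbccac  c
   20  ddbdbccacddadbbdbbad$  $

dcbdbdddbdcbaadbabdc$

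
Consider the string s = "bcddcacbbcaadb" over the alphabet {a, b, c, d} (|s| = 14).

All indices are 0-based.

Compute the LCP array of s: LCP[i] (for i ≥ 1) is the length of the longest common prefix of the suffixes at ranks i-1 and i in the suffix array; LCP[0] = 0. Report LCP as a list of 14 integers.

rank | idx | suffix
   0 |  10 | aadb
   1 |   5 | acbbcaadb
   2 |  11 | adb
   3 |  13 | b
   4 |   7 | bbcaadb
   5 |   8 | bcaadb
   6 |   0 | bcddcacbbcaadb
   7 |   9 | caadb
   8 |   4 | cacbbcaadb
   9 |   6 | cbbcaadb
  10 |   1 | cddcacbbcaadb
  11 |  12 | db
  12 |   3 | dcacbbcaadb
  13 |   2 | ddcacbbcaadb

SA = [10, 5, 11, 13, 7, 8, 0, 9, 4, 6, 1, 12, 3, 2]
i: (SA[i-1],SA[i]) lcp shared
  1: (10,5) 1 'a'
  2: (5,11) 1 'a'
  3: (11,13) 0 ''
  4: (13,7) 1 'b'
  5: (7,8) 1 'b'
  6: (8,0) 2 'bc'
  7: (0,9) 0 ''
  8: (9,4) 2 'ca'
  9: (4,6) 1 'c'
  10: (6,1) 1 'c'
  11: (1,12) 0 ''
  12: (12,3) 1 'd'
  13: (3,2) 1 'd'

[0, 1, 1, 0, 1, 1, 2, 0, 2, 1, 1, 0, 1, 1]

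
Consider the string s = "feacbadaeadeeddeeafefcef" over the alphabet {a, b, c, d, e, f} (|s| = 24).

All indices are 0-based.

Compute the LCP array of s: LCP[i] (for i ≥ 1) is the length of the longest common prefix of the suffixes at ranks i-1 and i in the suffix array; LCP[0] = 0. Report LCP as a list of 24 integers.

sorted suffixes:
  #0 SA[0]=2  'acbadaeadeeddeeafefcef'
  #1 SA[1]=5  'adaeadeeddeeafefcef'
  #2 SA[2]=9  'adeeddeeafefcef'
  #3 SA[3]=7  'aeadeeddeeafefcef'
  #4 SA[4]=17  'afefcef'
  #5 SA[5]=4  'badaeadeeddeeafefcef'
  #6 SA[6]=3  'cbadaeadeeddeeafefcef'
  #7 SA[7]=21  'cef'
  #8 SA[8]=6  'daeadeeddeeafefcef'
  #9 SA[9]=13  'ddeeafefcef'
  #10 SA[10]=14  'deeafefcef'
  #11 SA[11]=10  'deeddeeafefcef'
  #12 SA[12]=1  'eacbadaeadeeddeeafefcef'
  #13 SA[13]=8  'eadeeddeeafefcef'
  #14 SA[14]=16  'eafefcef'
  #15 SA[15]=12  'eddeeafefcef'
  #16 SA[16]=15  'eeafefcef'
  #17 SA[17]=11  'eeddeeafefcef'
  #18 SA[18]=22  'ef'
  #19 SA[19]=19  'efcef'
  #20 SA[20]=23  'f'
  #21 SA[21]=20  'fcef'
  #22 SA[22]=0  'feacbadaeadeeddeeafefcef'
  #23 SA[23]=18  'fefcef'

SA = [2, 5, 9, 7, 17, 4, 3, 21, 6, 13, 14, 10, 1, 8, 16, 12, 15, 11, 22, 19, 23, 20, 0, 18]
[i] adj suffixes → lcp
  [1] 2/5 → 1 ('a')
  [2] 5/9 → 2 ('ad')
  [3] 9/7 → 1 ('a')
  [4] 7/17 → 1 ('a')
  [5] 17/4 → 0 ('')
  [6] 4/3 → 0 ('')
  [7] 3/21 → 1 ('c')
  [8] 21/6 → 0 ('')
  [9] 6/13 → 1 ('d')
  [10] 13/14 → 1 ('d')
  [11] 14/10 → 3 ('dee')
  [12] 10/1 → 0 ('')
  [13] 1/8 → 2 ('ea')
  [14] 8/16 → 2 ('ea')
  [15] 16/12 → 1 ('e')
  [16] 12/15 → 1 ('e')
  [17] 15/11 → 2 ('ee')
  [18] 11/22 → 1 ('e')
  [19] 22/19 → 2 ('ef')
  [20] 19/23 → 0 ('')
  [21] 23/20 → 1 ('f')
  [22] 20/0 → 1 ('f')
  [23] 0/18 → 2 ('fe')

[0, 1, 2, 1, 1, 0, 0, 1, 0, 1, 1, 3, 0, 2, 2, 1, 1, 2, 1, 2, 0, 1, 1, 2]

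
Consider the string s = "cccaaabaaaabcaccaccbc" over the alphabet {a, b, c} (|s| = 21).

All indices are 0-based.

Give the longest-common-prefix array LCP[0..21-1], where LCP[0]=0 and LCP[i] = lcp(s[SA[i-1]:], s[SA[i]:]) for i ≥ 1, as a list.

[0, 3, 4, 2, 3, 1, 2, 1, 3, 0, 1, 2, 0, 1, 2, 4, 1, 1, 3, 2, 2]

rank→(start, suffix):
  0 → (7, 'aaaabcaccaccbc')
  1 → (3, 'aaabaaaabcaccaccbc')
  2 → (8, 'aaabcaccaccbc')
  3 → (4, 'aabaaaabcaccaccbc')
  4 → (9, 'aabcaccaccbc')
  5 → (5, 'abaaaabcaccaccbc')
  6 → (10, 'abcaccaccbc')
  7 → (13, 'accaccbc')
  8 → (16, 'accbc')
  9 → (6, 'baaaabcaccaccbc')
  10 → (19, 'bc')
  11 → (11, 'bcaccaccbc')
  12 → (20, 'c')
  13 → (2, 'caaabaaaabcaccaccbc')
  14 → (12, 'caccaccbc')
  15 → (15, 'caccbc')
  16 → (18, 'cbc')
  17 → (1, 'ccaaabaaaabcaccaccbc')
  18 → (14, 'ccaccbc')
  19 → (17, 'ccbc')
  20 → (0, 'cccaaabaaaabcaccaccbc')

SA = [7, 3, 8, 4, 9, 5, 10, 13, 16, 6, 19, 11, 20, 2, 12, 15, 18, 1, 14, 17, 0]
rank  pair      lcp
   1  s[7:],s[3:]  3  'aaa'
   2  s[3:],s[8:]  4  'aaab'
   3  s[8:],s[4:]  2  'aa'
   4  s[4:],s[9:]  3  'aab'
   5  s[9:],s[5:]  1  'a'
   6  s[5:],s[10:]  2  'ab'
   7  s[10:],s[13:]  1  'a'
   8  s[13:],s[16:]  3  'acc'
   9  s[16:],s[6:]  0  ''
  10  s[6:],s[19:]  1  'b'
  11  s[19:],s[11:]  2  'bc'
  12  s[11:],s[20:]  0  ''
  13  s[20:],s[2:]  1  'c'
  14  s[2:],s[12:]  2  'ca'
  15  s[12:],s[15:]  4  'cacc'
  16  s[15:],s[18:]  1  'c'
  17  s[18:],s[1:]  1  'c'
  18  s[1:],s[14:]  3  'cca'
  19  s[14:],s[17:]  2  'cc'
  20  s[17:],s[0:]  2  'cc'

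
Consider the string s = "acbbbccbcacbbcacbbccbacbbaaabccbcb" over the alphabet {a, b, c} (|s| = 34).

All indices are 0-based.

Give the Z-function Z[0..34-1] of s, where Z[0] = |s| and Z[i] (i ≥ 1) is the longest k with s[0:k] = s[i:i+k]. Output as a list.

[34, 0, 0, 0, 0, 0, 0, 0, 0, 4, 0, 0, 0, 0, 4, 0, 0, 0, 0, 0, 0, 4, 0, 0, 0, 1, 1, 1, 0, 0, 0, 0, 0, 0]

Z[0]=34
i=1: fresh scan; Z[1]=0
i=2: fresh scan; Z[2]=0
i=3: fresh scan; Z[3]=0
i=4: fresh scan; Z[4]=0
i=5: fresh scan; Z[5]=0
i=6: fresh scan; Z[6]=0
i=7: fresh scan; Z[7]=0
i=8: fresh scan; Z[8]=0
i=9: fresh scan; Z[9]=4 extend→box=[9,13)
i=10: min(r-i=3, Z[1]=0)=0; Z[10]=0
i=11: min(r-i=2, Z[2]=0)=0; Z[11]=0
i=12: min(r-i=1, Z[3]=0)=0; Z[12]=0
i=13: fresh scan; Z[13]=0
i=14: fresh scan; Z[14]=4 extend→box=[14,18)
i=15: min(r-i=3, Z[1]=0)=0; Z[15]=0
i=16: min(r-i=2, Z[2]=0)=0; Z[16]=0
i=17: min(r-i=1, Z[3]=0)=0; Z[17]=0
i=18: fresh scan; Z[18]=0
i=19: fresh scan; Z[19]=0
i=20: fresh scan; Z[20]=0
i=21: fresh scan; Z[21]=4 extend→box=[21,25)
i=22: min(r-i=3, Z[1]=0)=0; Z[22]=0
i=23: min(r-i=2, Z[2]=0)=0; Z[23]=0
i=24: min(r-i=1, Z[3]=0)=0; Z[24]=0
i=25: fresh scan; Z[25]=1 extend→box=[25,26)
i=26: fresh scan; Z[26]=1 extend→box=[26,27)
i=27: fresh scan; Z[27]=1 extend→box=[27,28)
i=28: fresh scan; Z[28]=0
i=29: fresh scan; Z[29]=0
i=30: fresh scan; Z[30]=0
i=31: fresh scan; Z[31]=0
i=32: fresh scan; Z[32]=0
i=33: fresh scan; Z[33]=0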